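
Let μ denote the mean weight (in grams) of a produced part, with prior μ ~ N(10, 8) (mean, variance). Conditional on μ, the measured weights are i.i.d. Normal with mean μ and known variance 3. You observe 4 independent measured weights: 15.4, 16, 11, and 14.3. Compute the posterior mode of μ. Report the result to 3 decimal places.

μ̂_MAP = 13.817

n = 4; x̄ = (15.4 + 16 + 11 + 14.3)/4 = 56.7/4 = 14.175.
For a Normal prior and Normal likelihood with known variance, the posterior is Normal; its mode equals its mean, the precision-weighted average.
Prior precision 1/σ₀² = 1/8 = 0.125; data precision n/σ² = 4/3.
μ̂ = (0.125·10 + (4/3)·14.175) / (0.125 + 4/3) = 20.15/(35/24) = 2418/175 ≈ 13.817.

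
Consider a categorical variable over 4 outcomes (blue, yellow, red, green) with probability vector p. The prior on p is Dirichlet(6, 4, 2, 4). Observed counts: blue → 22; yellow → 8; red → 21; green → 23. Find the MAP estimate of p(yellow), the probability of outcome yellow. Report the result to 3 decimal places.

MAP estimate of p(yellow) = 0.128

The posterior is Dirichlet(αᵢ + nᵢ) = Dirichlet(28, 12, 23, 27).
For a Dirichlet(a₁,…,a_K) with all aᵢ > 1, the mode has j-th component (aⱼ − 1)/(Σaᵢ − K).
Here Σaᵢ = 90 and K = 4, so p(yellow) = (12 − 1)/(90 − 4) = 11/86 ≈ 0.128.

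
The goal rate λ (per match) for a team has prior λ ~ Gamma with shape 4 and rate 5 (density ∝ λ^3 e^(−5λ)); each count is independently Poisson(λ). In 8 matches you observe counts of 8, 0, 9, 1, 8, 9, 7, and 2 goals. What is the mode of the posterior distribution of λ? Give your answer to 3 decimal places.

λ̂_MAP = 3.615

Σxᵢ = 8+0+9+1+8+9+7+2 = 44, with n = 8.
Posterior ∝ λ^3e^(−5λ) · λ^44e^(−8λ) = λ^47e^(−13λ), i.e. Gamma(shape=48, rate=13).
The mode of a Gamma(a, b) with a ≥ 1 (shape–rate) is (a−1)/b = 47/13 ≈ 3.615.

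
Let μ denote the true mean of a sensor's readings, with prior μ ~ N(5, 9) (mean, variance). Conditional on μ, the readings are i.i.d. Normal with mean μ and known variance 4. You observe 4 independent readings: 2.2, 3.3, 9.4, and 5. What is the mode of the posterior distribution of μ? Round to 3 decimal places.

μ̂_MAP = 4.978

n = 4; x̄ = (2.2 + 3.3 + 9.4 + 5)/4 = 19.9/4 = 4.975.
For a Normal prior and Normal likelihood with known variance, the posterior is Normal; its mode equals its mean, the precision-weighted average.
Prior precision 1/σ₀² = 1/9; data precision n/σ² = 4/4 = 1.
μ̂ = ((1/9)·5 + 1·4.975) / (1/9 + 1) = (1991/360)/(10/9) = 4.9775 ≈ 4.978.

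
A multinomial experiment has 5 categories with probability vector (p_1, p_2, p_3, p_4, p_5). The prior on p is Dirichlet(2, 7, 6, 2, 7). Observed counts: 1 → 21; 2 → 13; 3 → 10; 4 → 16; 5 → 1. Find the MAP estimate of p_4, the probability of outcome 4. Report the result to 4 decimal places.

The posterior is Dirichlet(αᵢ + nᵢ) = Dirichlet(23, 20, 16, 18, 8).
For a Dirichlet(a₁,…,a_K) with all aᵢ > 1, the mode has j-th component (aⱼ − 1)/(Σaᵢ − K).
Here Σaᵢ = 85 and K = 5, so p_4 = (18 − 1)/(85 − 5) = 17/80 ≈ 0.2125.

MAP estimate: 0.2125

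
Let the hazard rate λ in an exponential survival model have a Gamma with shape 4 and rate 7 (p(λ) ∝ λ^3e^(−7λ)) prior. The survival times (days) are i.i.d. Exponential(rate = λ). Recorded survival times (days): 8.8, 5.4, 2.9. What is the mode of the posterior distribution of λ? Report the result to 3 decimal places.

The Exponential(rate=λ) likelihood is ∝ λ^n e^(−λΣtᵢ). Here n = 3 and Σtᵢ = 8.8 + 5.4 + 2.9 = 17.1.
Posterior ∝ λ^3e^(−7λ) · λ^3e^(−17.1λ) = λ^6e^(−24.1λ), i.e. Gamma(7, 24.1).
Mode = (a−1)/b = 6/24.1 ≈ 0.249.

λ̂_MAP = 0.249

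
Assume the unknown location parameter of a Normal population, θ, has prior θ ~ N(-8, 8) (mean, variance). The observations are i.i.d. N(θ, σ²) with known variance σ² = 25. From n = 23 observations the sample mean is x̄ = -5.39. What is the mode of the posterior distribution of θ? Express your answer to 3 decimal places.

n = 23, x̄ = -5.39.
For a Normal prior and Normal likelihood with known variance, the posterior is Normal; its mode equals its mean, the precision-weighted average.
Prior precision 1/σ₀² = 1/8 = 0.125; data precision n/σ² = 23/25 = 0.92.
θ̂ = (0.125·(-8) + 0.92·(-5.39)) / (0.125 + 0.92) = (-5.9588)/1.045 = -29794/5225 ≈ -5.702.

θ̂_MAP = -5.702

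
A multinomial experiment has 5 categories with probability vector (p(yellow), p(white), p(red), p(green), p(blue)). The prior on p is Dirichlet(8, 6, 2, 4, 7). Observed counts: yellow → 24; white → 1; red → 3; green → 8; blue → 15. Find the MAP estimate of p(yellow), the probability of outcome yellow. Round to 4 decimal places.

MAP estimate of p(yellow) = 0.4247

The posterior is Dirichlet(αᵢ + nᵢ) = Dirichlet(32, 7, 5, 12, 22).
For a Dirichlet(a₁,…,a_K) with all aᵢ > 1, the mode has j-th component (aⱼ − 1)/(Σaᵢ − K).
Here Σaᵢ = 78 and K = 5, so p(yellow) = (32 − 1)/(78 − 5) = 31/73 ≈ 0.4247.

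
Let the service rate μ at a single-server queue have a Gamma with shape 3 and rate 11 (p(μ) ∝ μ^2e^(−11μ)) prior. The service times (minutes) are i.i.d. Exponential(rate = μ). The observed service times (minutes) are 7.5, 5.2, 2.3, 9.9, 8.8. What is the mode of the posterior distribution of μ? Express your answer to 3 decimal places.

The Exponential(rate=μ) likelihood is ∝ μ^n e^(−μΣtᵢ). Here n = 5 and Σtᵢ = 7.5 + 5.2 + 2.3 + 9.9 + 8.8 = 33.7.
Posterior ∝ μ^2e^(−11μ) · μ^5e^(−33.7μ) = μ^7e^(−44.7μ), i.e. Gamma(8, 44.7).
Mode = (a−1)/b = 7/44.7 ≈ 0.157.

μ̂_MAP = 0.157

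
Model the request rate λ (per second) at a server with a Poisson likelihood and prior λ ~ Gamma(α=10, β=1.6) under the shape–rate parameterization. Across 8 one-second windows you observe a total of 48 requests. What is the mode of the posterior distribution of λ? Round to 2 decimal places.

Σxᵢ = 48, n = 8.
Posterior ∝ λ^9e^(−1.6λ) · λ^48e^(−8λ) = λ^57e^(−9.6λ), i.e. Gamma(shape=58, rate=9.6).
The mode of a Gamma(a, b) with a ≥ 1 (shape–rate) is (a−1)/b = 57/9.6 ≈ 5.94.

λ̂_MAP = 5.94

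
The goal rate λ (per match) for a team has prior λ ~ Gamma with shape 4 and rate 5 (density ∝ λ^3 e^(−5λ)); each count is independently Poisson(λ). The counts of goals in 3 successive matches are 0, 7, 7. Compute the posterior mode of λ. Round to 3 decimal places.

λ̂_MAP = 2.125

Σxᵢ = 0+7+7 = 14, with n = 3.
Posterior ∝ λ^3e^(−5λ) · λ^14e^(−3λ) = λ^17e^(−8λ), i.e. Gamma(shape=18, rate=8).
The mode of a Gamma(a, b) with a ≥ 1 (shape–rate) is (a−1)/b = 17/8 ≈ 2.125.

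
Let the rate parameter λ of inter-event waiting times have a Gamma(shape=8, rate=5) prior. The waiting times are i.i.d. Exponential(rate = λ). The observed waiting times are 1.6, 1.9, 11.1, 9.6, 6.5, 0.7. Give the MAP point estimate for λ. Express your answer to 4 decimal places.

The Exponential(rate=λ) likelihood is ∝ λ^n e^(−λΣtᵢ). Here n = 6 and Σtᵢ = 1.6 + 1.9 + 11.1 + 9.6 + 6.5 + 0.7 = 31.4.
Posterior ∝ λ^7e^(−5λ) · λ^6e^(−31.4λ) = λ^13e^(−36.4λ), i.e. Gamma(14, 36.4).
Mode = (a−1)/b = 13/36.4 ≈ 0.3571.

λ̂_MAP = 0.3571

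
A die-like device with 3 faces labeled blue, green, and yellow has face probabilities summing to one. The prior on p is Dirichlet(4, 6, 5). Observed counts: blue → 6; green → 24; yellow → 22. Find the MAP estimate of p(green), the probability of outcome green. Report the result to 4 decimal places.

The posterior is Dirichlet(αᵢ + nᵢ) = Dirichlet(10, 30, 27).
For a Dirichlet(a₁,…,a_K) with all aᵢ > 1, the mode has j-th component (aⱼ − 1)/(Σaᵢ − K).
Here Σaᵢ = 67 and K = 3, so p(green) = (30 − 1)/(67 − 3) = 29/64 ≈ 0.4531.

MAP estimate of p(green) = 0.4531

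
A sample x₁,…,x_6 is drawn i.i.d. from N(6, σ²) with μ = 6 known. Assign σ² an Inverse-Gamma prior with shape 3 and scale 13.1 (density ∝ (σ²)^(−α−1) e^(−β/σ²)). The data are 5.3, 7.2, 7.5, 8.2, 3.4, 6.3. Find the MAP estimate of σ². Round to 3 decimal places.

σ̂²_MAP = 3.005

Sum of squared deviations about the known mean: SS = (5.3−6)² + (7.2−6)² + (7.5−6)² + (8.2−6)² + (3.4−6)² + (6.3−6)² = 15.87.
The Normal likelihood contributes (σ²)^(−n/2) exp(−SS/(2σ²)), so the posterior is Inverse-Gamma(α + n/2, β + SS/2) = Inverse-Gamma(6, 21.035).
The mode of Inverse-Gamma(a, b) is b/(a+1) = 21.035/7 ≈ 3.005.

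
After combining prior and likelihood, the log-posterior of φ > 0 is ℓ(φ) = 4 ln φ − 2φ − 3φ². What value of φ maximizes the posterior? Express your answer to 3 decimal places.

φ̂_MAP = 0.667

ℓ'(φ) = 4/φ − 2 − 6φ. Setting this to zero and multiplying by φ: 6φ² + 2φ − 4 = 0.
φ = (−2 + √(2² + 4·6·4)) / (2·6) = (−2 + √100) / 12 = (−2 + 10)/12 = 2/3.
ℓ''(φ) = −4/φ² − 6 < 0, confirming a maximum.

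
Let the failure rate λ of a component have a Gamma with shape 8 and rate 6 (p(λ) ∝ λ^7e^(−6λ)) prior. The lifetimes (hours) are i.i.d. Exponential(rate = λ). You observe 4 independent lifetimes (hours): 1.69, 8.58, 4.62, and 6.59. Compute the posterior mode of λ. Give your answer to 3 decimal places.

λ̂_MAP = 0.400

The Exponential(rate=λ) likelihood is ∝ λ^n e^(−λΣtᵢ). Here n = 4 and Σtᵢ = 1.69 + 8.58 + 4.62 + 6.59 = 21.48.
Posterior ∝ λ^7e^(−6λ) · λ^4e^(−21.48λ) = λ^11e^(−27.48λ), i.e. Gamma(12, 27.48).
Mode = (a−1)/b = 11/27.48 ≈ 0.400.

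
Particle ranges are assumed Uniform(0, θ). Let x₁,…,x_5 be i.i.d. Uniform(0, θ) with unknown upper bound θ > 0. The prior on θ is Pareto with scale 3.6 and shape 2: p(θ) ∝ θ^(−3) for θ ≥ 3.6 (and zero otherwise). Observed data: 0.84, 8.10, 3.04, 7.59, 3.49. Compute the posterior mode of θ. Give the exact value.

θ̂_MAP = 8.10

The Uniform(0, θ) likelihood is θ^(−n) for θ ≥ max(xᵢ), zero otherwise. Here max(xᵢ) = 8.10.
Posterior ∝ θ^(−3) · θ^(−5) = θ^(−8) on θ ≥ max(3.6, 8.10) = 8.10.
This density is strictly decreasing in θ, so the posterior mode lies at the lower boundary of the support.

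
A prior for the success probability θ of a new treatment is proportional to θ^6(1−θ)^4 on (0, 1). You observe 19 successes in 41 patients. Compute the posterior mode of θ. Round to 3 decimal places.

θ̂_MAP = 0.490

The prior density ∝ θ^6(1−θ)^4 is the kernel of Beta(7, 5).
Data: 19 successes in 41 trials. The binomial likelihood contributes θ^19(1−θ)^22, so the posterior is Beta(7+19, 5+22) = Beta(26, 27).
For Beta(a, b) with a, b > 1 the mode is (a−1)/(a+b−2) = 25/51 ≈ 0.490.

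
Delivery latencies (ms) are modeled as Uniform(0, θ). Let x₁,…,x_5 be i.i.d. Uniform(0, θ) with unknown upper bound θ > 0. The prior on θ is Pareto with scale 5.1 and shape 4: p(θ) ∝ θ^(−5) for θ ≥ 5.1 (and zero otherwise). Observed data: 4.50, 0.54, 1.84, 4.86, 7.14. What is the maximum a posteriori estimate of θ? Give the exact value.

θ̂_MAP = 7.14

The Uniform(0, θ) likelihood is θ^(−n) for θ ≥ max(xᵢ), zero otherwise. Here max(xᵢ) = 7.14.
Posterior ∝ θ^(−5) · θ^(−5) = θ^(−10) on θ ≥ max(5.1, 7.14) = 7.14.
This density is strictly decreasing in θ, so the posterior mode lies at the lower boundary of the support.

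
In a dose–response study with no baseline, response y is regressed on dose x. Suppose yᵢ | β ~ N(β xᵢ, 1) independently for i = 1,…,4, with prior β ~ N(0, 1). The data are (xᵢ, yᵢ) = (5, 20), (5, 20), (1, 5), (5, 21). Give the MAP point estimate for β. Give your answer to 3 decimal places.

log p(β | y) = −Σ(yᵢ − βxᵢ)²/(2·1) − β²/(2·1) + const.
Setting the derivative to zero: Σxᵢ(yᵢ − βxᵢ)/1 − β/1 = 0, so β = Σxᵢyᵢ / (Σxᵢ² + σ²/τ²).
Σxᵢyᵢ = 5·20 + 5·20 + 1·5 + 5·21 = 310; Σxᵢ² = 76; σ²/τ² = 1.
β̂_MAP = 310 / (76 + 1) = 310/77 ≈ 4.026.

β̂_MAP = 4.026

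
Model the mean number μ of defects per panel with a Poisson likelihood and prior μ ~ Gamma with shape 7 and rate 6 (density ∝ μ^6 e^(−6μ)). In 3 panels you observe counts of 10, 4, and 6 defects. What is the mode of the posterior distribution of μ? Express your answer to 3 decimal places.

μ̂_MAP = 2.889

Σxᵢ = 10+4+6 = 20, with n = 3.
Posterior ∝ μ^6e^(−6μ) · μ^20e^(−3μ) = μ^26e^(−9μ), i.e. Gamma(shape=27, rate=9).
The mode of a Gamma(a, b) with a ≥ 1 (shape–rate) is (a−1)/b = 26/9 ≈ 2.889.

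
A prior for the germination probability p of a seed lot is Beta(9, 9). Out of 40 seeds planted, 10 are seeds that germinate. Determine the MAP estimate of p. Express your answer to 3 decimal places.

p̂_MAP = 0.321

Prior: Beta(9, 9).
Data: 10 successes in 40 trials. The binomial likelihood contributes p^10(1−p)^30, so the posterior is Beta(9+10, 9+30) = Beta(19, 39).
For Beta(a, b) with a, b > 1 the mode is (a−1)/(a+b−2) = 18/56 ≈ 0.321.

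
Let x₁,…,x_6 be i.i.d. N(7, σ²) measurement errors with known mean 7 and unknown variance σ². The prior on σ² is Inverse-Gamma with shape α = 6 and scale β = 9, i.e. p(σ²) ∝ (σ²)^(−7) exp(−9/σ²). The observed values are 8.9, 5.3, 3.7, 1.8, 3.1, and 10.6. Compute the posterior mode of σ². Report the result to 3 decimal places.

Sum of squared deviations about the known mean: SS = (8.9−7)² + (5.3−7)² + (3.7−7)² + (1.8−7)² + (3.1−7)² + (10.6−7)² = 72.6.
The Normal likelihood contributes (σ²)^(−n/2) exp(−SS/(2σ²)), so the posterior is Inverse-Gamma(α + n/2, β + SS/2) = Inverse-Gamma(9, 45.3).
The mode of Inverse-Gamma(a, b) is b/(a+1) = 45.3/10 ≈ 4.530.

σ̂²_MAP = 4.530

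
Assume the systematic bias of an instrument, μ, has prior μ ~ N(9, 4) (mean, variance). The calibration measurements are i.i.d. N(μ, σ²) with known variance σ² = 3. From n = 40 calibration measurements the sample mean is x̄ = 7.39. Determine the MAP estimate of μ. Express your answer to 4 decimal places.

μ̂_MAP = 7.4196

n = 40, x̄ = 7.39.
For a Normal prior and Normal likelihood with known variance, the posterior is Normal; its mode equals its mean, the precision-weighted average.
Prior precision 1/σ₀² = 1/4 = 0.25; data precision n/σ² = 40/3.
μ̂ = (0.25·9 + (40/3)·7.39) / (0.25 + 40/3) = (6047/60)/(163/12) = 6047/815 ≈ 7.4196.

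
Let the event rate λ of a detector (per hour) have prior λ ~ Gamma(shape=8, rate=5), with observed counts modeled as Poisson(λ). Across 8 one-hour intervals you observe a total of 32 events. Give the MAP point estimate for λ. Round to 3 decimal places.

Σxᵢ = 32, n = 8.
Posterior ∝ λ^7e^(−5λ) · λ^32e^(−8λ) = λ^39e^(−13λ), i.e. Gamma(shape=40, rate=13).
The mode of a Gamma(a, b) with a ≥ 1 (shape–rate) is (a−1)/b = 39/13 ≈ 3.000.

λ̂_MAP = 3.000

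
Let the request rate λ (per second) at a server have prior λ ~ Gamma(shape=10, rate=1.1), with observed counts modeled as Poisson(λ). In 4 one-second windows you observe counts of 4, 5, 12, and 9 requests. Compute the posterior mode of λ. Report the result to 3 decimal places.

λ̂_MAP = 7.647

Σxᵢ = 4+5+12+9 = 30, with n = 4.
Posterior ∝ λ^9e^(−1.1λ) · λ^30e^(−4λ) = λ^39e^(−5.1λ), i.e. Gamma(shape=40, rate=5.1).
The mode of a Gamma(a, b) with a ≥ 1 (shape–rate) is (a−1)/b = 39/5.1 ≈ 7.647.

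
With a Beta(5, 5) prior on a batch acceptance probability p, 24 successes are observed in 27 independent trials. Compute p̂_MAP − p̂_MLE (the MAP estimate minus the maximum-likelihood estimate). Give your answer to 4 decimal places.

MAP − MLE = -0.0889

Posterior is Beta(29, 8); MAP = (29−1)/(37−2) = 28/35 ≈ 0.80000.
MLE ignores the prior: p̂_MLE = k/n = 24/27 ≈ 0.88889.
Difference = 28/35 − 24/27 = -4/45 ≈ -0.0889.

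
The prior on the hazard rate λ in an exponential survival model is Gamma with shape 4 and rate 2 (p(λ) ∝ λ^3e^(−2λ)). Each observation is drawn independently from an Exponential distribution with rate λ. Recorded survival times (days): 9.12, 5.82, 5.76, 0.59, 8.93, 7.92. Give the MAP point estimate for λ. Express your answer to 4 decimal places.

The Exponential(rate=λ) likelihood is ∝ λ^n e^(−λΣtᵢ). Here n = 6 and Σtᵢ = 9.12 + 5.82 + 5.76 + 0.59 + 8.93 + 7.92 = 38.14.
Posterior ∝ λ^3e^(−2λ) · λ^6e^(−38.14λ) = λ^9e^(−40.14λ), i.e. Gamma(10, 40.14).
Mode = (a−1)/b = 9/40.14 ≈ 0.2242.

λ̂_MAP = 0.2242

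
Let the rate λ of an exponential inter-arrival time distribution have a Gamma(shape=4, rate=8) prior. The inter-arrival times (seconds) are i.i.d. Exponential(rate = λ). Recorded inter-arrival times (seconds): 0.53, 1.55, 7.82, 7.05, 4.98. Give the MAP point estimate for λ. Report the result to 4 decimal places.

λ̂_MAP = 0.2673

The Exponential(rate=λ) likelihood is ∝ λ^n e^(−λΣtᵢ). Here n = 5 and Σtᵢ = 0.53 + 1.55 + 7.82 + 7.05 + 4.98 = 21.93.
Posterior ∝ λ^3e^(−8λ) · λ^5e^(−21.93λ) = λ^8e^(−29.93λ), i.e. Gamma(9, 29.93).
Mode = (a−1)/b = 8/29.93 ≈ 0.2673.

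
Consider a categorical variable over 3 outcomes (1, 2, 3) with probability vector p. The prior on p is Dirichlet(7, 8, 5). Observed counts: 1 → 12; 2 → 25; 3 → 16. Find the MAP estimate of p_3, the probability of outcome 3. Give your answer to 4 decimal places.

The posterior is Dirichlet(αᵢ + nᵢ) = Dirichlet(19, 33, 21).
For a Dirichlet(a₁,…,a_K) with all aᵢ > 1, the mode has j-th component (aⱼ − 1)/(Σaᵢ − K).
Here Σaᵢ = 73 and K = 3, so p_3 = (21 − 1)/(73 − 3) = 20/70 ≈ 0.2857.

MAP estimate: 0.2857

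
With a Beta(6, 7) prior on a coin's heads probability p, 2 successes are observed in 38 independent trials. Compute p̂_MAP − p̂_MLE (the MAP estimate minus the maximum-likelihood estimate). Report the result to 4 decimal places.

MAP − MLE = 0.0902

Posterior is Beta(8, 43); MAP = (8−1)/(51−2) = 7/49 ≈ 0.14286.
MLE ignores the prior: p̂_MLE = k/n = 2/38 ≈ 0.05263.
Difference = 7/49 − 2/38 = 12/133 ≈ 0.0902.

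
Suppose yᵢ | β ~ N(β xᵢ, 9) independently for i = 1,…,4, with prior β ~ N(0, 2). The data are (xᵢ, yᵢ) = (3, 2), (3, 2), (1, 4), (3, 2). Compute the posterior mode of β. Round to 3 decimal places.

β̂_MAP = 0.677

log p(β | y) = −Σ(yᵢ − βxᵢ)²/(2·9) − β²/(2·2) + const.
Setting the derivative to zero: Σxᵢ(yᵢ − βxᵢ)/9 − β/2 = 0, so β = Σxᵢyᵢ / (Σxᵢ² + σ²/τ²).
Σxᵢyᵢ = 3·2 + 3·2 + 1·4 + 3·2 = 22; Σxᵢ² = 28; σ²/τ² = 4.5.
β̂_MAP = 22 / (28 + 4.5) = 22/32.5 ≈ 0.677.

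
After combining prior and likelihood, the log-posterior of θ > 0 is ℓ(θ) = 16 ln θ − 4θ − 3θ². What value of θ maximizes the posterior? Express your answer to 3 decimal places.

ℓ'(θ) = 16/θ − 4 − 6θ. Setting this to zero and multiplying by θ: 6θ² + 4θ − 16 = 0.
θ = (−4 + √(4² + 4·6·16)) / (2·6) = (−4 + √400) / 12 = (−4 + 20)/12 = 4/3.
ℓ''(θ) = −16/θ² − 6 < 0, confirming a maximum.

θ̂_MAP = 1.333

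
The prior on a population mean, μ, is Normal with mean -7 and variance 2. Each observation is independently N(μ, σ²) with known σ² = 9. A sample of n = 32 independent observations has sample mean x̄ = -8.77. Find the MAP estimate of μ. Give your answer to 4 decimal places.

μ̂_MAP = -8.5518

n = 32, x̄ = -8.77.
For a Normal prior and Normal likelihood with known variance, the posterior is Normal; its mode equals its mean, the precision-weighted average.
Prior precision 1/σ₀² = 1/2 = 0.5; data precision n/σ² = 32/9.
μ̂ = (0.5·(-7) + (32/9)·(-8.77)) / (0.5 + 32/9) = (-15607/450)/(73/18) = -15607/1825 ≈ -8.5518.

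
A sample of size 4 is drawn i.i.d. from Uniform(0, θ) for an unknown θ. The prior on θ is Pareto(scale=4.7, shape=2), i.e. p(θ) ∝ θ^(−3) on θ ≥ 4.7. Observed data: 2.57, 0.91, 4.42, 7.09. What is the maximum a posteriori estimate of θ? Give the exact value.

θ̂_MAP = 7.09

The Uniform(0, θ) likelihood is θ^(−n) for θ ≥ max(xᵢ), zero otherwise. Here max(xᵢ) = 7.09.
Posterior ∝ θ^(−3) · θ^(−4) = θ^(−7) on θ ≥ max(4.7, 7.09) = 7.09.
This density is strictly decreasing in θ, so the posterior mode lies at the lower boundary of the support.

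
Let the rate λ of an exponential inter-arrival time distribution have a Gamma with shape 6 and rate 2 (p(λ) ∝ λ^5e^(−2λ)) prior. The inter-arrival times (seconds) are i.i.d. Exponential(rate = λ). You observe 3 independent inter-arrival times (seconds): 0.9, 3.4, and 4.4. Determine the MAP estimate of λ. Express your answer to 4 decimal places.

The Exponential(rate=λ) likelihood is ∝ λ^n e^(−λΣtᵢ). Here n = 3 and Σtᵢ = 0.9 + 3.4 + 4.4 = 8.7.
Posterior ∝ λ^5e^(−2λ) · λ^3e^(−8.7λ) = λ^8e^(−10.7λ), i.e. Gamma(9, 10.7).
Mode = (a−1)/b = 8/10.7 ≈ 0.7477.

λ̂_MAP = 0.7477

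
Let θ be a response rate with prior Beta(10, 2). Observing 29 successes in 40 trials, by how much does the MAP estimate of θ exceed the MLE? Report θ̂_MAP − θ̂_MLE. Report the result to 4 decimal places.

MAP − MLE = 0.0350

Posterior is Beta(39, 13); MAP = (39−1)/(52−2) = 38/50 ≈ 0.76000.
MLE ignores the prior: θ̂_MLE = k/n = 29/40 ≈ 0.72500.
Difference = 38/50 − 29/40 = 7/200 ≈ 0.0350.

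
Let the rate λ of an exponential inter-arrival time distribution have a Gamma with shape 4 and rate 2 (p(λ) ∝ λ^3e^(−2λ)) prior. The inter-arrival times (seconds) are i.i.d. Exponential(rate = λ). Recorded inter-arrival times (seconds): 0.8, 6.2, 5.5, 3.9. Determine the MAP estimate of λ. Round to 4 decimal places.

λ̂_MAP = 0.3804

The Exponential(rate=λ) likelihood is ∝ λ^n e^(−λΣtᵢ). Here n = 4 and Σtᵢ = 0.8 + 6.2 + 5.5 + 3.9 = 16.4.
Posterior ∝ λ^3e^(−2λ) · λ^4e^(−16.4λ) = λ^7e^(−18.4λ), i.e. Gamma(8, 18.4).
Mode = (a−1)/b = 7/18.4 ≈ 0.3804.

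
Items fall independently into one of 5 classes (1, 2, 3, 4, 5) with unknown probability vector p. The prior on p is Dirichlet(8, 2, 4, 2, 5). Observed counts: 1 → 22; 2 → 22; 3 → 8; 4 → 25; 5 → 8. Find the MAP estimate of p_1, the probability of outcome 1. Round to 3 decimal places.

MAP estimate: 0.287

The posterior is Dirichlet(αᵢ + nᵢ) = Dirichlet(30, 24, 12, 27, 13).
For a Dirichlet(a₁,…,a_K) with all aᵢ > 1, the mode has j-th component (aⱼ − 1)/(Σaᵢ − K).
Here Σaᵢ = 106 and K = 5, so p_1 = (30 − 1)/(106 − 5) = 29/101 ≈ 0.287.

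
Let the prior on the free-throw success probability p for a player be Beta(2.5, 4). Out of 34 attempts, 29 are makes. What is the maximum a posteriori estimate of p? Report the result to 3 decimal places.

Prior: Beta(2.5, 4).
Data: 29 successes in 34 trials. The binomial likelihood contributes p^29(1−p)^5, so the posterior is Beta(2.5+29, 4+5) = Beta(31.5, 9).
For Beta(a, b) with a, b > 1 the mode is (a−1)/(a+b−2) = 30.5/38.5 ≈ 0.792.

p̂_MAP = 0.792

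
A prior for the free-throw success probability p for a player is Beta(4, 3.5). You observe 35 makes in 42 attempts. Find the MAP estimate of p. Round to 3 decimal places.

Prior: Beta(4, 3.5).
Data: 35 successes in 42 trials. The binomial likelihood contributes p^35(1−p)^7, so the posterior is Beta(4+35, 3.5+7) = Beta(39, 10.5).
For Beta(a, b) with a, b > 1 the mode is (a−1)/(a+b−2) = 38/47.5 ≈ 0.800.

p̂_MAP = 0.800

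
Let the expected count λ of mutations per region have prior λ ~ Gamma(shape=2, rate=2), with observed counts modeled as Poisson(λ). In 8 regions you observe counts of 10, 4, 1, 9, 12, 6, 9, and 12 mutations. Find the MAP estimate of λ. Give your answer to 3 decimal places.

Σxᵢ = 10+4+1+9+12+6+9+12 = 63, with n = 8.
Posterior ∝ λe^(−2λ) · λ^63e^(−8λ) = λ^64e^(−10λ), i.e. Gamma(shape=65, rate=10).
The mode of a Gamma(a, b) with a ≥ 1 (shape–rate) is (a−1)/b = 64/10 ≈ 6.400.

λ̂_MAP = 6.400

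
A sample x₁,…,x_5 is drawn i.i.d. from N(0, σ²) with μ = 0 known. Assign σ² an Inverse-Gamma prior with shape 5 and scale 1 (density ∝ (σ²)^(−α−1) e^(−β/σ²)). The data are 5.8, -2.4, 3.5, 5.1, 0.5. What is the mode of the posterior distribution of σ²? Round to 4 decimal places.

σ̂²_MAP = 4.7006

Sum of squared deviations about the known mean: SS = (5.8−0)² + (-2.4−0)² + (3.5−0)² + (5.1−0)² + (0.5−0)² = 77.91.
The Normal likelihood contributes (σ²)^(−n/2) exp(−SS/(2σ²)), so the posterior is Inverse-Gamma(α + n/2, β + SS/2) = Inverse-Gamma(7.5, 39.955).
The mode of Inverse-Gamma(a, b) is b/(a+1) = 39.955/8.5 ≈ 4.7006.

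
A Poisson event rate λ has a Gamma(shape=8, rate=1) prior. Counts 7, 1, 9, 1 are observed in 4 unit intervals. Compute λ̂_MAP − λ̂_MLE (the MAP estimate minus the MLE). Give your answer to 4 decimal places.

MAP − MLE = 0.5000

Σxᵢ = 18. Posterior is Gamma(26, 5); MAP = (26−1)/5 = 25/5 ≈ 5.00000.
MLE = x̄ = 18/4 ≈ 4.50000.
Difference = 25/5 − 18/4 = 1/2 ≈ 0.5000.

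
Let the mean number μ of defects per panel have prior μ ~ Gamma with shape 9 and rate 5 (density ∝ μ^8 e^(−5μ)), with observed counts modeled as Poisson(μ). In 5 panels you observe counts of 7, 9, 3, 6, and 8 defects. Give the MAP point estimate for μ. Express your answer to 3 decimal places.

Σxᵢ = 7+9+3+6+8 = 33, with n = 5.
Posterior ∝ μ^8e^(−5μ) · μ^33e^(−5μ) = μ^41e^(−10μ), i.e. Gamma(shape=42, rate=10).
The mode of a Gamma(a, b) with a ≥ 1 (shape–rate) is (a−1)/b = 41/10 ≈ 4.100.

μ̂_MAP = 4.100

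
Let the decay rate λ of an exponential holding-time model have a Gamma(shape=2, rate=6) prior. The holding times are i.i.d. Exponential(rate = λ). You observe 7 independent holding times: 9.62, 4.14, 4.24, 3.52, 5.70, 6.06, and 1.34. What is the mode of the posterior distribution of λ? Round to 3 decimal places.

λ̂_MAP = 0.197

The Exponential(rate=λ) likelihood is ∝ λ^n e^(−λΣtᵢ). Here n = 7 and Σtᵢ = 9.62 + 4.14 + 4.24 + 3.52 + 5.70 + 6.06 + 1.34 = 34.62.
Posterior ∝ λe^(−6λ) · λ^7e^(−34.62λ) = λ^8e^(−40.62λ), i.e. Gamma(9, 40.62).
Mode = (a−1)/b = 8/40.62 ≈ 0.197.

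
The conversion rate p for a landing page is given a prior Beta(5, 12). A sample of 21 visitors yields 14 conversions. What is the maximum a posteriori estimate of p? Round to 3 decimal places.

p̂_MAP = 0.500

Prior: Beta(5, 12).
Data: 14 successes in 21 trials. The binomial likelihood contributes p^14(1−p)^7, so the posterior is Beta(5+14, 12+7) = Beta(19, 19).
For Beta(a, b) with a, b > 1 the mode is (a−1)/(a+b−2) = 18/36 ≈ 0.500.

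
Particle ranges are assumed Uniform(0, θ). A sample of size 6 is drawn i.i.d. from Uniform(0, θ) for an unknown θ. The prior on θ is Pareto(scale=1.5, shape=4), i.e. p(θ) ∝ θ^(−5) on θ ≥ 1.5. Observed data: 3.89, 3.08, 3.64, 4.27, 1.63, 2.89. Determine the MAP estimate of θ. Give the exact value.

The Uniform(0, θ) likelihood is θ^(−n) for θ ≥ max(xᵢ), zero otherwise. Here max(xᵢ) = 4.27.
Posterior ∝ θ^(−5) · θ^(−6) = θ^(−11) on θ ≥ max(1.5, 4.27) = 4.27.
This density is strictly decreasing in θ, so the posterior mode lies at the lower boundary of the support.

θ̂_MAP = 4.27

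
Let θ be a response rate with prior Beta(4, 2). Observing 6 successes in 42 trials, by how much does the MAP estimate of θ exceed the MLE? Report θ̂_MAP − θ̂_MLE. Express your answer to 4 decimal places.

Posterior is Beta(10, 38); MAP = (10−1)/(48−2) = 9/46 ≈ 0.19565.
MLE ignores the prior: θ̂_MLE = k/n = 6/42 ≈ 0.14286.
Difference = 9/46 − 6/42 = 17/322 ≈ 0.0528.

MAP − MLE = 0.0528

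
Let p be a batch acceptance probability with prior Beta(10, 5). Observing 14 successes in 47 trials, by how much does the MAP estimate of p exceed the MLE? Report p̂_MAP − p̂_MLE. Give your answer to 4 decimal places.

Posterior is Beta(24, 38); MAP = (24−1)/(62−2) = 23/60 ≈ 0.38333.
MLE ignores the prior: p̂_MLE = k/n = 14/47 ≈ 0.29787.
Difference = 23/60 − 14/47 = 241/2820 ≈ 0.0855.

MAP − MLE = 0.0855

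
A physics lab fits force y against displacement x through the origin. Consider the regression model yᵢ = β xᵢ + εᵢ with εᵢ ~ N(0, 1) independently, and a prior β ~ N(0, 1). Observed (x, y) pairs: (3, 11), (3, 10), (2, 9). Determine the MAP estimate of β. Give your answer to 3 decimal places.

β̂_MAP = 3.522

log p(β | y) = −Σ(yᵢ − βxᵢ)²/(2·1) − β²/(2·1) + const.
Setting the derivative to zero: Σxᵢ(yᵢ − βxᵢ)/1 − β/1 = 0, so β = Σxᵢyᵢ / (Σxᵢ² + σ²/τ²).
Σxᵢyᵢ = 3·11 + 3·10 + 2·9 = 81; Σxᵢ² = 22; σ²/τ² = 1.
β̂_MAP = 81 / (22 + 1) = 81/23 ≈ 3.522.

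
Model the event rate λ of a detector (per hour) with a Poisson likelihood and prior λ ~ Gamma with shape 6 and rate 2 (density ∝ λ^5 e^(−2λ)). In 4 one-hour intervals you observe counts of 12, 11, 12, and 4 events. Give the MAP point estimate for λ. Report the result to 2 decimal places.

λ̂_MAP = 7.33

Σxᵢ = 12+11+12+4 = 39, with n = 4.
Posterior ∝ λ^5e^(−2λ) · λ^39e^(−4λ) = λ^44e^(−6λ), i.e. Gamma(shape=45, rate=6).
The mode of a Gamma(a, b) with a ≥ 1 (shape–rate) is (a−1)/b = 44/6 ≈ 7.33.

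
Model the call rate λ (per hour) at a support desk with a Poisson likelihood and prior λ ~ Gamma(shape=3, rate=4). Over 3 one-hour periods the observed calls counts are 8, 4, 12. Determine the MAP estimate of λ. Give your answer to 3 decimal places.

λ̂_MAP = 3.714

Σxᵢ = 8+4+12 = 24, with n = 3.
Posterior ∝ λ^2e^(−4λ) · λ^24e^(−3λ) = λ^26e^(−7λ), i.e. Gamma(shape=27, rate=7).
The mode of a Gamma(a, b) with a ≥ 1 (shape–rate) is (a−1)/b = 26/7 ≈ 3.714.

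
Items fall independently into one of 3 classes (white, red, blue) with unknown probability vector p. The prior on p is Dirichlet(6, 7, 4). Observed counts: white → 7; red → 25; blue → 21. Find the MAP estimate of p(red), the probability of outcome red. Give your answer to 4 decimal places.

MAP estimate of p(red) = 0.4627

The posterior is Dirichlet(αᵢ + nᵢ) = Dirichlet(13, 32, 25).
For a Dirichlet(a₁,…,a_K) with all aᵢ > 1, the mode has j-th component (aⱼ − 1)/(Σaᵢ − K).
Here Σaᵢ = 70 and K = 3, so p(red) = (32 − 1)/(70 − 3) = 31/67 ≈ 0.4627.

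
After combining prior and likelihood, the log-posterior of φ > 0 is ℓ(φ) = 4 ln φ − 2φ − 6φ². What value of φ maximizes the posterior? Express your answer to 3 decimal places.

φ̂_MAP = 0.500

ℓ'(φ) = 4/φ − 2 − 12φ. Setting this to zero and multiplying by φ: 12φ² + 2φ − 4 = 0.
φ = (−2 + √(2² + 4·12·4)) / (2·12) = (−2 + √196) / 24 = (−2 + 14)/24 = 1/2.
ℓ''(φ) = −4/φ² − 12 < 0, confirming a maximum.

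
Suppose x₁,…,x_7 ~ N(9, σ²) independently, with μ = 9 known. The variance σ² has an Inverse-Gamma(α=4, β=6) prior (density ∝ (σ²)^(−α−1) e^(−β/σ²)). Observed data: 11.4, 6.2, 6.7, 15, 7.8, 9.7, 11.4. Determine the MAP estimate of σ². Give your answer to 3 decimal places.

Sum of squared deviations about the known mean: SS = (11.4−9)² + (6.2−9)² + (6.7−9)² + (15−9)² + (7.8−9)² + (9.7−9)² + (11.4−9)² = 62.58.
The Normal likelihood contributes (σ²)^(−n/2) exp(−SS/(2σ²)), so the posterior is Inverse-Gamma(α + n/2, β + SS/2) = Inverse-Gamma(7.5, 37.29).
The mode of Inverse-Gamma(a, b) is b/(a+1) = 37.29/8.5 ≈ 4.387.

σ̂²_MAP = 4.387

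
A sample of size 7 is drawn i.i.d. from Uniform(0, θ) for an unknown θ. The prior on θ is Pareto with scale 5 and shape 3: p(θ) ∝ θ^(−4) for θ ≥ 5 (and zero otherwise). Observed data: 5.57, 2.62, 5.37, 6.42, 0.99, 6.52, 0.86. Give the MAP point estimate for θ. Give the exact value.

θ̂_MAP = 6.52

The Uniform(0, θ) likelihood is θ^(−n) for θ ≥ max(xᵢ), zero otherwise. Here max(xᵢ) = 6.52.
Posterior ∝ θ^(−4) · θ^(−7) = θ^(−11) on θ ≥ max(5, 6.52) = 6.52.
This density is strictly decreasing in θ, so the posterior mode lies at the lower boundary of the support.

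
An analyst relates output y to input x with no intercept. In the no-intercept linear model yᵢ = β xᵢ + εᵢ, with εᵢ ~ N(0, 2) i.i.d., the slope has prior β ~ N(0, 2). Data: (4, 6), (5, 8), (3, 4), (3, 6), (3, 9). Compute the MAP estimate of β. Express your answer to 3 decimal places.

log p(β | y) = −Σ(yᵢ − βxᵢ)²/(2·2) − β²/(2·2) + const.
Setting the derivative to zero: Σxᵢ(yᵢ − βxᵢ)/2 − β/2 = 0, so β = Σxᵢyᵢ / (Σxᵢ² + σ²/τ²).
Σxᵢyᵢ = 4·6 + 5·8 + 3·4 + 3·6 + 3·9 = 121; Σxᵢ² = 68; σ²/τ² = 1.
β̂_MAP = 121 / (68 + 1) = 121/69 ≈ 1.754.

β̂_MAP = 1.754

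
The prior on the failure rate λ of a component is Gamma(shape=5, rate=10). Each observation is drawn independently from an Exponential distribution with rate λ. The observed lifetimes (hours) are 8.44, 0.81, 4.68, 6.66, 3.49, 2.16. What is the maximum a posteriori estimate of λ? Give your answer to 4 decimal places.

λ̂_MAP = 0.2759

The Exponential(rate=λ) likelihood is ∝ λ^n e^(−λΣtᵢ). Here n = 6 and Σtᵢ = 8.44 + 0.81 + 4.68 + 6.66 + 3.49 + 2.16 = 26.24.
Posterior ∝ λ^4e^(−10λ) · λ^6e^(−26.24λ) = λ^10e^(−36.24λ), i.e. Gamma(11, 36.24).
Mode = (a−1)/b = 10/36.24 ≈ 0.2759.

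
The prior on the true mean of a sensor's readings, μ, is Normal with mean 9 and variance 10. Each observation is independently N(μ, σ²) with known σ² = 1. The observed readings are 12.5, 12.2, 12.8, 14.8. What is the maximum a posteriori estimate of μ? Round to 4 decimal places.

n = 4; x̄ = (12.5 + 12.2 + 12.8 + 14.8)/4 = 52.3/4 = 13.075.
For a Normal prior and Normal likelihood with known variance, the posterior is Normal; its mode equals its mean, the precision-weighted average.
Prior precision 1/σ₀² = 1/10 = 0.1; data precision n/σ² = 4/1 = 4.
μ̂ = (0.1·9 + 4·13.075) / (0.1 + 4) = 53.2/4.1 = 532/41 ≈ 12.9756.

μ̂_MAP = 12.9756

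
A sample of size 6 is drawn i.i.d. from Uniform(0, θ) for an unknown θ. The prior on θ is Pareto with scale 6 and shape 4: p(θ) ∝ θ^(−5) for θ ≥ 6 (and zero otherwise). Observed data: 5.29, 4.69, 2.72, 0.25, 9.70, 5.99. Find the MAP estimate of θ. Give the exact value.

The Uniform(0, θ) likelihood is θ^(−n) for θ ≥ max(xᵢ), zero otherwise. Here max(xᵢ) = 9.70.
Posterior ∝ θ^(−5) · θ^(−6) = θ^(−11) on θ ≥ max(6, 9.70) = 9.70.
This density is strictly decreasing in θ, so the posterior mode lies at the lower boundary of the support.

θ̂_MAP = 9.70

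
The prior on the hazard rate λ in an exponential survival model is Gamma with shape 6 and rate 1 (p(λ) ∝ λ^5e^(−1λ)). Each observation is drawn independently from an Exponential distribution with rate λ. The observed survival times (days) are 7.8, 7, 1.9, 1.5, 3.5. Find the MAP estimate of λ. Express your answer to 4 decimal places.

λ̂_MAP = 0.4405

The Exponential(rate=λ) likelihood is ∝ λ^n e^(−λΣtᵢ). Here n = 5 and Σtᵢ = 7.8 + 7 + 1.9 + 1.5 + 3.5 = 21.7.
Posterior ∝ λ^5e^(−1λ) · λ^5e^(−21.7λ) = λ^10e^(−22.7λ), i.e. Gamma(11, 22.7).
Mode = (a−1)/b = 10/22.7 ≈ 0.4405.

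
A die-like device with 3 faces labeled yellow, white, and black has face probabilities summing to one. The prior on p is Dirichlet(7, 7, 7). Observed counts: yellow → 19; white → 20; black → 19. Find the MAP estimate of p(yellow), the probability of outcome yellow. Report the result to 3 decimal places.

MAP estimate of p(yellow) = 0.329

The posterior is Dirichlet(αᵢ + nᵢ) = Dirichlet(26, 27, 26).
For a Dirichlet(a₁,…,a_K) with all aᵢ > 1, the mode has j-th component (aⱼ − 1)/(Σaᵢ − K).
Here Σaᵢ = 79 and K = 3, so p(yellow) = (26 − 1)/(79 − 3) = 25/76 ≈ 0.329.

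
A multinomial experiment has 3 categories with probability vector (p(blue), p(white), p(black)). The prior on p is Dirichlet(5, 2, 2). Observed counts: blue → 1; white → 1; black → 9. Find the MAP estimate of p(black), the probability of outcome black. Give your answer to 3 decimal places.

MAP estimate of p(black) = 0.588

The posterior is Dirichlet(αᵢ + nᵢ) = Dirichlet(6, 3, 11).
For a Dirichlet(a₁,…,a_K) with all aᵢ > 1, the mode has j-th component (aⱼ − 1)/(Σaᵢ − K).
Here Σaᵢ = 20 and K = 3, so p(black) = (11 − 1)/(20 − 3) = 10/17 ≈ 0.588.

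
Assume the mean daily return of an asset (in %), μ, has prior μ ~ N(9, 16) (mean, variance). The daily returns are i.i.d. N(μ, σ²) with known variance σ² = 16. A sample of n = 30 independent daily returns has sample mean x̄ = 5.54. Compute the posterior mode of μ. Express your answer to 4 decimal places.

n = 30, x̄ = 5.54.
For a Normal prior and Normal likelihood with known variance, the posterior is Normal; its mode equals its mean, the precision-weighted average.
Prior precision 1/σ₀² = 1/16 = 0.0625; data precision n/σ² = 30/16 = 1.875.
μ̂ = (0.0625·9 + 1.875·5.54) / (0.0625 + 1.875) = 10.95/1.9375 = 876/155 ≈ 5.6516.

μ̂_MAP = 5.6516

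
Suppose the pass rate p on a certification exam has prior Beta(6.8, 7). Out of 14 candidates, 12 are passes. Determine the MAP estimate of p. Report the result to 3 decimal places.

Prior: Beta(6.8, 7).
Data: 12 successes in 14 trials. The binomial likelihood contributes p^12(1−p)^2, so the posterior is Beta(6.8+12, 7+2) = Beta(18.8, 9).
For Beta(a, b) with a, b > 1 the mode is (a−1)/(a+b−2) = 17.8/25.8 ≈ 0.690.

p̂_MAP = 0.690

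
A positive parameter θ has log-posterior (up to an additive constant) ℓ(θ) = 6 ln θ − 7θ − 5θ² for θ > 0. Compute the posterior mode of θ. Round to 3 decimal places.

ℓ'(θ) = 6/θ − 7 − 10θ. Setting this to zero and multiplying by θ: 10θ² + 7θ − 6 = 0.
θ = (−7 + √(7² + 4·10·6)) / (2·10) = (−7 + √289) / 20 = (−7 + 17)/20 = 1/2.
ℓ''(θ) = −6/θ² − 10 < 0, confirming a maximum.

θ̂_MAP = 0.500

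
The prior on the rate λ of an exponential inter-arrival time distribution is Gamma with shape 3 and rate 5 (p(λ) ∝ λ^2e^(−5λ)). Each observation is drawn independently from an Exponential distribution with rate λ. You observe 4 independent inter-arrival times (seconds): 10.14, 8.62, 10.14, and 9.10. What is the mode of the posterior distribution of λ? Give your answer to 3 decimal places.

λ̂_MAP = 0.140

The Exponential(rate=λ) likelihood is ∝ λ^n e^(−λΣtᵢ). Here n = 4 and Σtᵢ = 10.14 + 8.62 + 10.14 + 9.10 = 38.
Posterior ∝ λ^2e^(−5λ) · λ^4e^(−38λ) = λ^6e^(−43λ), i.e. Gamma(7, 43).
Mode = (a−1)/b = 6/43 ≈ 0.140.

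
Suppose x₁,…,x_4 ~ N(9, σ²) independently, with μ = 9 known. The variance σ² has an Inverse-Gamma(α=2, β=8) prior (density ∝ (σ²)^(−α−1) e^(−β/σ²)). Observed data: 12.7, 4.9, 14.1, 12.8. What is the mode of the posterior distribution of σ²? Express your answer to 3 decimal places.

Sum of squared deviations about the known mean: SS = (12.7−9)² + (4.9−9)² + (14.1−9)² + (12.8−9)² = 70.95.
The Normal likelihood contributes (σ²)^(−n/2) exp(−SS/(2σ²)), so the posterior is Inverse-Gamma(α + n/2, β + SS/2) = Inverse-Gamma(4, 43.475).
The mode of Inverse-Gamma(a, b) is b/(a+1) = 43.475/5 ≈ 8.695.

σ̂²_MAP = 8.695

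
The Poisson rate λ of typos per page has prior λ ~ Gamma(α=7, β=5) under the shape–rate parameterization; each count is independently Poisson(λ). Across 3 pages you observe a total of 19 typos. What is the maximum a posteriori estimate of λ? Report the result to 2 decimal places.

Σxᵢ = 19, n = 3.
Posterior ∝ λ^6e^(−5λ) · λ^19e^(−3λ) = λ^25e^(−8λ), i.e. Gamma(shape=26, rate=8).
The mode of a Gamma(a, b) with a ≥ 1 (shape–rate) is (a−1)/b = 25/8 ≈ 3.13.

λ̂_MAP = 3.13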